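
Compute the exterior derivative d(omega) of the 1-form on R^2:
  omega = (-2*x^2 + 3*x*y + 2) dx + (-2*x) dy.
d(omega) = (-3*x - 2) dx ∧ dy

For a 1-form omega = sum_i f_i dx_i, the exterior derivative is
  d(omega) = sum_{i < j} (∂f_j/∂x_i - ∂f_i/∂x_j) dx_i ∧ dx_j.
  coefficient of dx ∧ dy: ∂f_2/∂x - ∂f_1/∂y = ∂(-2*x)/∂x - ∂(-2*x^2 + 3*x*y + 2)/∂y = -3*x - 2
Assembling: d(omega) = (-3*x - 2) dx ∧ dy.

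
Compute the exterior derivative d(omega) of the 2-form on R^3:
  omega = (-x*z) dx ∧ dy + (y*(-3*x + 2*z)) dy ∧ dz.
d(omega) = (-x - 3*y) dx ∧ dy ∧ dz

For a 2-form omega = sum_{i<j} g_{ij} dx_i ∧ dx_j, the exterior derivative is
  d(omega) = sum_{i<j} d(g_{ij}) ∧ dx_i ∧ dx_j = sum_{i<j, k} (∂g_{ij}/∂x_k) dx_k ∧ dx_i ∧ dx_j.
Expand each term, using dx_k ∧ dx_i ∧ dx_j = sgn(permutation) dx_{(a)} ∧ dx_{(b)} ∧ dx_{(c)} with (a < b < c) sorted:
  d(-x*z) includes (∂/∂z)(-x*z) dz = (-x) dz, which multiplied by dx ∧ dy gives (-x) dx ∧ dy ∧ dz
  d(y*(-3*x + 2*z)) includes (∂/∂x)(y*(-3*x + 2*z)) dx = (-3*y) dx, which multiplied by dy ∧ dz gives (-3*y) dx ∧ dy ∧ dz
Collecting like 3-forms: d(omega) = (-x - 3*y) dx ∧ dy ∧ dz.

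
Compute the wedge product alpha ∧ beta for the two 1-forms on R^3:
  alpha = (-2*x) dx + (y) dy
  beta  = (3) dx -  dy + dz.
alpha ∧ beta = (2*x - 3*y) dx ∧ dy + (-2*x) dx ∧ dz + (y) dy ∧ dz

Distribute the wedge, using dx_i ∧ dx_j = -dx_j ∧ dx_i and dx_i ∧ dx_i = 0. For each pair (i, j) with i < j, the coefficient of dx_i ∧ dx_j in alpha ∧ beta is (alpha_i * beta_j - alpha_j * beta_i). Collecting: alpha ∧ beta = (2*x - 3*y) dx ∧ dy + (-2*x) dx ∧ dz + (y) dy ∧ dz.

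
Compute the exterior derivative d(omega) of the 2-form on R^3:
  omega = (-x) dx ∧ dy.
d(omega) = 0

For a 2-form omega = sum_{i<j} g_{ij} dx_i ∧ dx_j, the exterior derivative is
  d(omega) = sum_{i<j} d(g_{ij}) ∧ dx_i ∧ dx_j = sum_{i<j, k} (∂g_{ij}/∂x_k) dx_k ∧ dx_i ∧ dx_j.
Expand each term, using dx_k ∧ dx_i ∧ dx_j = sgn(permutation) dx_{(a)} ∧ dx_{(b)} ∧ dx_{(c)} with (a < b < c) sorted:

Collecting like 3-forms: d(omega) = 0.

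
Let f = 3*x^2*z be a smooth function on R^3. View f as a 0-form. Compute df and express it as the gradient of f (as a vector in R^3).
df = (6*x*z) dx + (0) dy + (3*x^2) dz; grad f = (6*x*z, 0, 3*x^2)

For a 0-form f, d f = (∂f/∂x) dx + (∂f/∂y) dy + (∂f/∂z) dz. The components of the vector representation are exactly the entries of grad f in Cartesian coordinates:
  ∂f/∂x = 6*x*z
  ∂f/∂y = 0
  ∂f/∂z = 3*x^2.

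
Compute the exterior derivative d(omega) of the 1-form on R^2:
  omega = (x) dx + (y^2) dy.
d(omega) = 0

For a 1-form omega = sum_i f_i dx_i, the exterior derivative is
  d(omega) = sum_{i < j} (∂f_j/∂x_i - ∂f_i/∂x_j) dx_i ∧ dx_j.

Assembling: d(omega) = 0.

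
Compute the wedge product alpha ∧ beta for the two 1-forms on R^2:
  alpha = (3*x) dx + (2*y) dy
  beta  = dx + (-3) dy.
alpha ∧ beta = (-9*x - 2*y) dx ∧ dy

Distribute the wedge, using dx_i ∧ dx_j = -dx_j ∧ dx_i and dx_i ∧ dx_i = 0. For each pair (i, j) with i < j, the coefficient of dx_i ∧ dx_j in alpha ∧ beta is (alpha_i * beta_j - alpha_j * beta_i). Collecting: alpha ∧ beta = (-9*x - 2*y) dx ∧ dy.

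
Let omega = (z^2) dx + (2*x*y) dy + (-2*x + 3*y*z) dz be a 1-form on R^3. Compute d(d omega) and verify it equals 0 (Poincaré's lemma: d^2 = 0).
d(d omega) = 0

Step 1: d omega = sum_{i<j} (∂f_j/∂x_i - ∂f_i/∂x_j) dx_i ∧ dx_j:
  coeff of dx ∧ dy: 2*y
  coeff of dx ∧ dz: -2*z - 2
  coeff of dy ∧ dz: 3*z
Step 2: Apply d again to each 2-form coefficient. The only possible 3-form in R^3 is dx ∧ dy ∧ dz, with coefficient
  ∂(coeff of dy∧dz)/∂x - ∂(coeff of dx∧dz)/∂y + ∂(coeff of dx∧dy)/∂z
  = ∂/∂x (3*z) - ∂/∂y (-2*z - 2) + ∂/∂z (2*y).
Each of these terms simplifies to sums of mixed partials that cancel in pairs. The result is 0 (by equality of mixed partials for smooth functions — Schwarz / Clairaut).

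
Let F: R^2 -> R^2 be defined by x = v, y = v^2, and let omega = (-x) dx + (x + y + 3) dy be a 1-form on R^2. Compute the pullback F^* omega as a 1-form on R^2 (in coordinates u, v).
F^* omega = (v*(2*v^2 + 2*v + 5)) dv

Using F^*(f dg) = (f ∘ F) d(g ∘ F), substitute each coordinate x_i by F_i(u, v) in f_i, and replace dx_i by d F_i = (∂F_i/∂u) du + (∂F_i/∂v) dv.
  For the x component: f_1(F) = -v; d F_1 = (0) du + (1) dv
  For the y component: f_2(F) = v^2 + v + 3; d F_2 = (0) du + (2*v) dv
Combining and collecting du, dv coefficients:
  coeff of du: 0
  coeff of dv: v*(2*v^2 + 2*v + 5)
F^* omega = (v*(2*v^2 + 2*v + 5)) dv.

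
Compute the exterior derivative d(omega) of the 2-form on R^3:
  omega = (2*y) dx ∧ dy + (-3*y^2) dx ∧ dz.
d(omega) = (6*y) dx ∧ dy ∧ dz

For a 2-form omega = sum_{i<j} g_{ij} dx_i ∧ dx_j, the exterior derivative is
  d(omega) = sum_{i<j} d(g_{ij}) ∧ dx_i ∧ dx_j = sum_{i<j, k} (∂g_{ij}/∂x_k) dx_k ∧ dx_i ∧ dx_j.
Expand each term, using dx_k ∧ dx_i ∧ dx_j = sgn(permutation) dx_{(a)} ∧ dx_{(b)} ∧ dx_{(c)} with (a < b < c) sorted:
  d(-3*y^2) includes (∂/∂y)(-3*y^2) dy = (-6*y) dy, which multiplied by dx ∧ dz gives (6*y) dx ∧ dy ∧ dz
Collecting like 3-forms: d(omega) = (6*y) dx ∧ dy ∧ dz.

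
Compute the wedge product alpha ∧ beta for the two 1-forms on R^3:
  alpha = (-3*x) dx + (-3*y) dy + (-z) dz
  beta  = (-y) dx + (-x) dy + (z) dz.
alpha ∧ beta = (3*x^2 - 3*y^2) dx ∧ dy + (-z*(3*x + y)) dx ∧ dz + (-z*(x + 3*y)) dy ∧ dz

Distribute the wedge, using dx_i ∧ dx_j = -dx_j ∧ dx_i and dx_i ∧ dx_i = 0. For each pair (i, j) with i < j, the coefficient of dx_i ∧ dx_j in alpha ∧ beta is (alpha_i * beta_j - alpha_j * beta_i). Collecting: alpha ∧ beta = (3*x^2 - 3*y^2) dx ∧ dy + (-z*(3*x + y)) dx ∧ dz + (-z*(x + 3*y)) dy ∧ dz.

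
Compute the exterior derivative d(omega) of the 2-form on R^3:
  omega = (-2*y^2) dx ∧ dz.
d(omega) = (4*y) dx ∧ dy ∧ dz

For a 2-form omega = sum_{i<j} g_{ij} dx_i ∧ dx_j, the exterior derivative is
  d(omega) = sum_{i<j} d(g_{ij}) ∧ dx_i ∧ dx_j = sum_{i<j, k} (∂g_{ij}/∂x_k) dx_k ∧ dx_i ∧ dx_j.
Expand each term, using dx_k ∧ dx_i ∧ dx_j = sgn(permutation) dx_{(a)} ∧ dx_{(b)} ∧ dx_{(c)} with (a < b < c) sorted:
  d(-2*y^2) includes (∂/∂y)(-2*y^2) dy = (-4*y) dy, which multiplied by dx ∧ dz gives (4*y) dx ∧ dy ∧ dz
Collecting like 3-forms: d(omega) = (4*y) dx ∧ dy ∧ dz.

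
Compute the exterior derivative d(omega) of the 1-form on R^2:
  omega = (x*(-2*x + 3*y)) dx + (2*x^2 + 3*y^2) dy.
d(omega) = (x) dx ∧ dy

For a 1-form omega = sum_i f_i dx_i, the exterior derivative is
  d(omega) = sum_{i < j} (∂f_j/∂x_i - ∂f_i/∂x_j) dx_i ∧ dx_j.
  coefficient of dx ∧ dy: ∂f_2/∂x - ∂f_1/∂y = ∂(2*x^2 + 3*y^2)/∂x - ∂(x*(-2*x + 3*y))/∂y = x
Assembling: d(omega) = (x) dx ∧ dy.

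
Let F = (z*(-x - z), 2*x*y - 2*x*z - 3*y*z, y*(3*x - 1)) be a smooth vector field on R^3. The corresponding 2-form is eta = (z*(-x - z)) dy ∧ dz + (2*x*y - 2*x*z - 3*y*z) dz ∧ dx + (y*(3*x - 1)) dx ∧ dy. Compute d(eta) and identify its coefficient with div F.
d(eta) = (2*x - 4*z) dx ∧ dy ∧ dz; div F = 2*x - 4*z

For a 2-form in R^3 of the form above, applying d gives a 3-form with coefficient ∂P/∂x + ∂Q/∂y + ∂R/∂z:
  ∂P/∂x = -z
  ∂Q/∂y = 2*x - 3*z
  ∂R/∂z = 0
Sum = 2*x - 4*z, which is exactly div F.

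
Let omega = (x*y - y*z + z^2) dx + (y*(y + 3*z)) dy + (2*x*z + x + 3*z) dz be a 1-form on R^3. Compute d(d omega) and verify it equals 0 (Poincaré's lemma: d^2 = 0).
d(d omega) = 0

Step 1: d omega = sum_{i<j} (∂f_j/∂x_i - ∂f_i/∂x_j) dx_i ∧ dx_j:
  coeff of dx ∧ dy: -x + z
  coeff of dx ∧ dz: y + 1
  coeff of dy ∧ dz: -3*y
Step 2: Apply d again to each 2-form coefficient. The only possible 3-form in R^3 is dx ∧ dy ∧ dz, with coefficient
  ∂(coeff of dy∧dz)/∂x - ∂(coeff of dx∧dz)/∂y + ∂(coeff of dx∧dy)/∂z
  = ∂/∂x (-3*y) - ∂/∂y (y + 1) + ∂/∂z (-x + z).
Each of these terms simplifies to sums of mixed partials that cancel in pairs. The result is 0 (by equality of mixed partials for smooth functions — Schwarz / Clairaut).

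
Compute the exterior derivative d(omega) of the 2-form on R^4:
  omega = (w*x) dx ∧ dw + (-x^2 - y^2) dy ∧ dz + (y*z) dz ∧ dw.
d(omega) = (-2*x) dx ∧ dy ∧ dz + (z) dy ∧ dz ∧ dw

For a 2-form omega = sum_{i<j} g_{ij} dx_i ∧ dx_j, the exterior derivative is
  d(omega) = sum_{i<j} d(g_{ij}) ∧ dx_i ∧ dx_j = sum_{i<j, k} (∂g_{ij}/∂x_k) dx_k ∧ dx_i ∧ dx_j.
Expand each term, using dx_k ∧ dx_i ∧ dx_j = sgn(permutation) dx_{(a)} ∧ dx_{(b)} ∧ dx_{(c)} with (a < b < c) sorted:
  d(-x^2 - y^2) includes (∂/∂x)(-x^2 - y^2) dx = (-2*x) dx, which multiplied by dy ∧ dz gives (-2*x) dx ∧ dy ∧ dz
  d(y*z) includes (∂/∂y)(y*z) dy = (z) dy, which multiplied by dz ∧ dw gives (z) dy ∧ dz ∧ dw
Collecting like 3-forms: d(omega) = (-2*x) dx ∧ dy ∧ dz + (z) dy ∧ dz ∧ dw.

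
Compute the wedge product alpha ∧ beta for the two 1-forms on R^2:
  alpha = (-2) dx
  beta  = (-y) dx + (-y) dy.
alpha ∧ beta = (2*y) dx ∧ dy

Distribute the wedge, using dx_i ∧ dx_j = -dx_j ∧ dx_i and dx_i ∧ dx_i = 0. For each pair (i, j) with i < j, the coefficient of dx_i ∧ dx_j in alpha ∧ beta is (alpha_i * beta_j - alpha_j * beta_i). Collecting: alpha ∧ beta = (2*y) dx ∧ dy.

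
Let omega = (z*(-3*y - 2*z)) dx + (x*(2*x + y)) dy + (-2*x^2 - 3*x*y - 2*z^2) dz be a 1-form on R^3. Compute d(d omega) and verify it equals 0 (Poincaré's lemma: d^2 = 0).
d(d omega) = 0

Step 1: d omega = sum_{i<j} (∂f_j/∂x_i - ∂f_i/∂x_j) dx_i ∧ dx_j:
  coeff of dx ∧ dy: 4*x + y + 3*z
  coeff of dx ∧ dz: -4*x + 4*z
  coeff of dy ∧ dz: -3*x
Step 2: Apply d again to each 2-form coefficient. The only possible 3-form in R^3 is dx ∧ dy ∧ dz, with coefficient
  ∂(coeff of dy∧dz)/∂x - ∂(coeff of dx∧dz)/∂y + ∂(coeff of dx∧dy)/∂z
  = ∂/∂x (-3*x) - ∂/∂y (-4*x + 4*z) + ∂/∂z (4*x + y + 3*z).
Each of these terms simplifies to sums of mixed partials that cancel in pairs. The result is 0 (by equality of mixed partials for smooth functions — Schwarz / Clairaut).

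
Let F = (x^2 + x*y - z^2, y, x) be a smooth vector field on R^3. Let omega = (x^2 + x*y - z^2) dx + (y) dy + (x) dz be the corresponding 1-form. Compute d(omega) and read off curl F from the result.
d(omega) = (0) dy ∧ dz + (-2*z - 1) dz ∧ dx + (-x) dx ∧ dy; curl F = (0, -2*z - 1, -x)

d omega = sum_{i<j} (∂f_j/∂x_i - ∂f_i/∂x_j) dx_i ∧ dx_j. Under the identification (dy ∧ dz, dz ∧ dx, dx ∧ dy) ↔ (e_x, e_y, e_z), the coefficients are exactly the components of curl F. Compute:
  ∂R/∂y - ∂Q/∂z = (0) - (0) = 0
  ∂P/∂z - ∂R/∂x = (-2*z) - (1) = -2*z - 1
  ∂Q/∂x - ∂P/∂y = (0) - (x) = -x.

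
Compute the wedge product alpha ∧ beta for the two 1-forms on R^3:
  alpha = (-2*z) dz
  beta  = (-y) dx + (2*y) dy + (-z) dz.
alpha ∧ beta = (-2*y*z) dx ∧ dz + (4*y*z) dy ∧ dz

Distribute the wedge, using dx_i ∧ dx_j = -dx_j ∧ dx_i and dx_i ∧ dx_i = 0. For each pair (i, j) with i < j, the coefficient of dx_i ∧ dx_j in alpha ∧ beta is (alpha_i * beta_j - alpha_j * beta_i). Collecting: alpha ∧ beta = (-2*y*z) dx ∧ dz + (4*y*z) dy ∧ dz.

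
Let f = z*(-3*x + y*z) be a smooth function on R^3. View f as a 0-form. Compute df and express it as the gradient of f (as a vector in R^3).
df = (-3*z) dx + (z^2) dy + (-3*x + 2*y*z) dz; grad f = (-3*z, z^2, -3*x + 2*y*z)

For a 0-form f, d f = (∂f/∂x) dx + (∂f/∂y) dy + (∂f/∂z) dz. The components of the vector representation are exactly the entries of grad f in Cartesian coordinates:
  ∂f/∂x = -3*z
  ∂f/∂y = z^2
  ∂f/∂z = -3*x + 2*y*z.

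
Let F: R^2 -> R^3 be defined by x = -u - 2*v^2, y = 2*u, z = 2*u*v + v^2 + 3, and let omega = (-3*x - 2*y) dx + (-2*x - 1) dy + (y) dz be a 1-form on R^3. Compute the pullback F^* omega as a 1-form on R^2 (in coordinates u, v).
F^* omega = (4*u*v + 5*u + 2*v^2 - 2) du + (4*u^2 + 8*u*v - 24*v^3) dv

Using F^*(f dg) = (f ∘ F) d(g ∘ F), substitute each coordinate x_i by F_i(u, v) in f_i, and replace dx_i by d F_i = (∂F_i/∂u) du + (∂F_i/∂v) dv.
  For the x component: f_1(F) = -u + 6*v^2; d F_1 = (-1) du + (-4*v) dv
  For the y component: f_2(F) = 2*u + 4*v^2 - 1; d F_2 = (2) du + (0) dv
  For the z component: f_3(F) = 2*u; d F_3 = (2*v) du + (2*u + 2*v) dv
Combining and collecting du, dv coefficients:
  coeff of du: 4*u*v + 5*u + 2*v^2 - 2
  coeff of dv: 4*u^2 + 8*u*v - 24*v^3
F^* omega = (4*u*v + 5*u + 2*v^2 - 2) du + (4*u^2 + 8*u*v - 24*v^3) dv.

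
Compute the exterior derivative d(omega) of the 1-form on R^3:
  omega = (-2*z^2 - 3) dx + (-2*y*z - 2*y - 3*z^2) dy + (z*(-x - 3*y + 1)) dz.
d(omega) = (3*z) dx ∧ dz + (2*y + 3*z) dy ∧ dz

For a 1-form omega = sum_i f_i dx_i, the exterior derivative is
  d(omega) = sum_{i < j} (∂f_j/∂x_i - ∂f_i/∂x_j) dx_i ∧ dx_j.
  coefficient of dx ∧ dz: ∂f_3/∂x - ∂f_1/∂z = ∂(z*(-x - 3*y + 1))/∂x - ∂(-2*z^2 - 3)/∂z = 3*z
  coefficient of dy ∧ dz: ∂f_3/∂y - ∂f_2/∂z = ∂(z*(-x - 3*y + 1))/∂y - ∂(-2*y*z - 2*y - 3*z^2)/∂z = 2*y + 3*z
Assembling: d(omega) = (3*z) dx ∧ dz + (2*y + 3*z) dy ∧ dz.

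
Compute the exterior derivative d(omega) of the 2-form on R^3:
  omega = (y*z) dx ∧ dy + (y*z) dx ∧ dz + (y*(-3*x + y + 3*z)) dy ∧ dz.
d(omega) = (-2*y - z) dx ∧ dy ∧ dz

For a 2-form omega = sum_{i<j} g_{ij} dx_i ∧ dx_j, the exterior derivative is
  d(omega) = sum_{i<j} d(g_{ij}) ∧ dx_i ∧ dx_j = sum_{i<j, k} (∂g_{ij}/∂x_k) dx_k ∧ dx_i ∧ dx_j.
Expand each term, using dx_k ∧ dx_i ∧ dx_j = sgn(permutation) dx_{(a)} ∧ dx_{(b)} ∧ dx_{(c)} with (a < b < c) sorted:
  d(y*z) includes (∂/∂z)(y*z) dz = (y) dz, which multiplied by dx ∧ dy gives (y) dx ∧ dy ∧ dz
  d(y*z) includes (∂/∂y)(y*z) dy = (z) dy, which multiplied by dx ∧ dz gives (-z) dx ∧ dy ∧ dz
  d(y*(-3*x + y + 3*z)) includes (∂/∂x)(y*(-3*x + y + 3*z)) dx = (-3*y) dx, which multiplied by dy ∧ dz gives (-3*y) dx ∧ dy ∧ dz
Collecting like 3-forms: d(omega) = (-2*y - z) dx ∧ dy ∧ dz.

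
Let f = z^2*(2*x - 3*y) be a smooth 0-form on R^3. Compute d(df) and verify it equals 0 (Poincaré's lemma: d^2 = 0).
d(df) = 0

Step 1: df = sum_i (∂f/∂x_i) dx_i = (2*z^2) dx + (-3*z^2) dy + (2*z*(2*x - 3*y)) dz.
Step 2: Apply d again. Using the 1-form formula, the coefficient of dx ∧ dy in d(df) is ∂^2 f/∂x ∂y - ∂^2 f/∂y ∂x = (0) - (0) = 0 (equality of mixed partials for smooth f).
Similarly for dx ∧ dz and dy ∧ dz — all coefficients vanish. So d(df) = 0.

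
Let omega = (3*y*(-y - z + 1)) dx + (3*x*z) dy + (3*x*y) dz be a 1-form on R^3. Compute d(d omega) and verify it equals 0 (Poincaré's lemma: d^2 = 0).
d(d omega) = 0

Step 1: d omega = sum_{i<j} (∂f_j/∂x_i - ∂f_i/∂x_j) dx_i ∧ dx_j:
  coeff of dx ∧ dy: 6*y + 6*z - 3
  coeff of dx ∧ dz: 6*y
  coeff of dy ∧ dz: 0
Step 2: Apply d again to each 2-form coefficient. The only possible 3-form in R^3 is dx ∧ dy ∧ dz, with coefficient
  ∂(coeff of dy∧dz)/∂x - ∂(coeff of dx∧dz)/∂y + ∂(coeff of dx∧dy)/∂z
  = ∂/∂x (0) - ∂/∂y (6*y) + ∂/∂z (6*y + 6*z - 3).
Each of these terms simplifies to sums of mixed partials that cancel in pairs. The result is 0 (by equality of mixed partials for smooth functions — Schwarz / Clairaut).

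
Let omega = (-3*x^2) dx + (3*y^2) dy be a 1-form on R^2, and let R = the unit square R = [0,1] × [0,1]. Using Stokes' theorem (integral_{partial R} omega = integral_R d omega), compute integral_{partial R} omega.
integral_(partial R) omega = 0

Stokes: integral_partial_R omega = integral_R d omega with d omega = (∂Q/∂x - ∂P/∂y) dx ∧ dy.
  ∂Q/∂x = 0
  ∂P/∂y = 0
  integrand = ∂Q/∂x - ∂P/∂y = 0.
Integrating over R: integral_0^1 integral_0^1 (0) dx dy = 0.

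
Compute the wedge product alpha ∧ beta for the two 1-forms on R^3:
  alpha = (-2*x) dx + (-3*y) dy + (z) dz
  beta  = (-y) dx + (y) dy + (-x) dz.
alpha ∧ beta = (-y*(2*x + 3*y)) dx ∧ dy + (2*x^2 + y*z) dx ∧ dz + (y*(3*x - z)) dy ∧ dz

Distribute the wedge, using dx_i ∧ dx_j = -dx_j ∧ dx_i and dx_i ∧ dx_i = 0. For each pair (i, j) with i < j, the coefficient of dx_i ∧ dx_j in alpha ∧ beta is (alpha_i * beta_j - alpha_j * beta_i). Collecting: alpha ∧ beta = (-y*(2*x + 3*y)) dx ∧ dy + (2*x^2 + y*z) dx ∧ dz + (y*(3*x - z)) dy ∧ dz.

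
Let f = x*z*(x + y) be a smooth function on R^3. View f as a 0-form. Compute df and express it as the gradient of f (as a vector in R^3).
df = (z*(2*x + y)) dx + (x*z) dy + (x*(x + y)) dz; grad f = (z*(2*x + y), x*z, x*(x + y))

For a 0-form f, d f = (∂f/∂x) dx + (∂f/∂y) dy + (∂f/∂z) dz. The components of the vector representation are exactly the entries of grad f in Cartesian coordinates:
  ∂f/∂x = z*(2*x + y)
  ∂f/∂y = x*z
  ∂f/∂z = x*(x + y).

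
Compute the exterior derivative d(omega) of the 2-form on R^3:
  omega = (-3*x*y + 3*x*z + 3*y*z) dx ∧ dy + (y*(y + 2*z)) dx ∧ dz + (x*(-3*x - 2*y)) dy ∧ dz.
d(omega) = (-3*x - y - 2*z) dx ∧ dy ∧ dz

For a 2-form omega = sum_{i<j} g_{ij} dx_i ∧ dx_j, the exterior derivative is
  d(omega) = sum_{i<j} d(g_{ij}) ∧ dx_i ∧ dx_j = sum_{i<j, k} (∂g_{ij}/∂x_k) dx_k ∧ dx_i ∧ dx_j.
Expand each term, using dx_k ∧ dx_i ∧ dx_j = sgn(permutation) dx_{(a)} ∧ dx_{(b)} ∧ dx_{(c)} with (a < b < c) sorted:
  d(-3*x*y + 3*x*z + 3*y*z) includes (∂/∂z)(-3*x*y + 3*x*z + 3*y*z) dz = (3*x + 3*y) dz, which multiplied by dx ∧ dy gives (3*x + 3*y) dx ∧ dy ∧ dz
  d(y*(y + 2*z)) includes (∂/∂y)(y*(y + 2*z)) dy = (2*y + 2*z) dy, which multiplied by dx ∧ dz gives (-2*y - 2*z) dx ∧ dy ∧ dz
  d(x*(-3*x - 2*y)) includes (∂/∂x)(x*(-3*x - 2*y)) dx = (-6*x - 2*y) dx, which multiplied by dy ∧ dz gives (-6*x - 2*y) dx ∧ dy ∧ dz
Collecting like 3-forms: d(omega) = (-3*x - y - 2*z) dx ∧ dy ∧ dz.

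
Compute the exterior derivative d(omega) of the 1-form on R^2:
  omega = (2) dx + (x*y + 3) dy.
d(omega) = (y) dx ∧ dy

For a 1-form omega = sum_i f_i dx_i, the exterior derivative is
  d(omega) = sum_{i < j} (∂f_j/∂x_i - ∂f_i/∂x_j) dx_i ∧ dx_j.
  coefficient of dx ∧ dy: ∂f_2/∂x - ∂f_1/∂y = ∂(x*y + 3)/∂x - ∂(2)/∂y = y
Assembling: d(omega) = (y) dx ∧ dy.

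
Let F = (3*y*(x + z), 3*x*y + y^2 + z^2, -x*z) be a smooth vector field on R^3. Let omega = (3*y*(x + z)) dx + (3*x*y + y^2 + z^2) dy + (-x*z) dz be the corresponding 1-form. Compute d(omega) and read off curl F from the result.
d(omega) = (-2*z) dy ∧ dz + (3*y + z) dz ∧ dx + (-3*x + 3*y - 3*z) dx ∧ dy; curl F = (-2*z, 3*y + z, -3*x + 3*y - 3*z)

d omega = sum_{i<j} (∂f_j/∂x_i - ∂f_i/∂x_j) dx_i ∧ dx_j. Under the identification (dy ∧ dz, dz ∧ dx, dx ∧ dy) ↔ (e_x, e_y, e_z), the coefficients are exactly the components of curl F. Compute:
  ∂R/∂y - ∂Q/∂z = (0) - (2*z) = -2*z
  ∂P/∂z - ∂R/∂x = (3*y) - (-z) = 3*y + z
  ∂Q/∂x - ∂P/∂y = (3*y) - (3*x + 3*z) = -3*x + 3*y - 3*z.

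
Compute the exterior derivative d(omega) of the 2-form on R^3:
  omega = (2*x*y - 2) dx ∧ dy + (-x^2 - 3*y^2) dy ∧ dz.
d(omega) = (-2*x) dx ∧ dy ∧ dz

For a 2-form omega = sum_{i<j} g_{ij} dx_i ∧ dx_j, the exterior derivative is
  d(omega) = sum_{i<j} d(g_{ij}) ∧ dx_i ∧ dx_j = sum_{i<j, k} (∂g_{ij}/∂x_k) dx_k ∧ dx_i ∧ dx_j.
Expand each term, using dx_k ∧ dx_i ∧ dx_j = sgn(permutation) dx_{(a)} ∧ dx_{(b)} ∧ dx_{(c)} with (a < b < c) sorted:
  d(-x^2 - 3*y^2) includes (∂/∂x)(-x^2 - 3*y^2) dx = (-2*x) dx, which multiplied by dy ∧ dz gives (-2*x) dx ∧ dy ∧ dz
Collecting like 3-forms: d(omega) = (-2*x) dx ∧ dy ∧ dz.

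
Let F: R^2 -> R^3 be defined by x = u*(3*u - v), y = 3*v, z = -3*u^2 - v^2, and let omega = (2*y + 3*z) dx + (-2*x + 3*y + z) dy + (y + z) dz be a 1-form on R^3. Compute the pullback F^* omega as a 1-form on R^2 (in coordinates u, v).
F^* omega = (-36*u^3 + 9*u^2*v - 12*u*v^2 + 18*u*v + 3*v^3 - 6*v^2) du + (9*u^3 + 6*u^2*v - 27*u^2 + 3*u*v^2 + 2*v^3 - 9*v^2 + 27*v) dv

Using F^*(f dg) = (f ∘ F) d(g ∘ F), substitute each coordinate x_i by F_i(u, v) in f_i, and replace dx_i by d F_i = (∂F_i/∂u) du + (∂F_i/∂v) dv.
  For the x component: f_1(F) = -9*u^2 - 3*v^2 + 6*v; d F_1 = (6*u - v) du + (-u) dv
  For the y component: f_2(F) = -9*u^2 + 2*u*v - v^2 + 9*v; d F_2 = (0) du + (3) dv
  For the z component: f_3(F) = -3*u^2 - v^2 + 3*v; d F_3 = (-6*u) du + (-2*v) dv
Combining and collecting du, dv coefficients:
  coeff of du: -36*u^3 + 9*u^2*v - 12*u*v^2 + 18*u*v + 3*v^3 - 6*v^2
  coeff of dv: 9*u^3 + 6*u^2*v - 27*u^2 + 3*u*v^2 + 2*v^3 - 9*v^2 + 27*v
F^* omega = (-36*u^3 + 9*u^2*v - 12*u*v^2 + 18*u*v + 3*v^3 - 6*v^2) du + (9*u^3 + 6*u^2*v - 27*u^2 + 3*u*v^2 + 2*v^3 - 9*v^2 + 27*v) dv.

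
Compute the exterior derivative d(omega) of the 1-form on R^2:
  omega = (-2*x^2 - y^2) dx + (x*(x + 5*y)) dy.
d(omega) = (2*x + 7*y) dx ∧ dy

For a 1-form omega = sum_i f_i dx_i, the exterior derivative is
  d(omega) = sum_{i < j} (∂f_j/∂x_i - ∂f_i/∂x_j) dx_i ∧ dx_j.
  coefficient of dx ∧ dy: ∂f_2/∂x - ∂f_1/∂y = ∂(x*(x + 5*y))/∂x - ∂(-2*x^2 - y^2)/∂y = 2*x + 7*y
Assembling: d(omega) = (2*x + 7*y) dx ∧ dy.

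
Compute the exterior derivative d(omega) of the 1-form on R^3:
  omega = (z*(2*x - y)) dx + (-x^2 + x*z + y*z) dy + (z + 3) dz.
d(omega) = (-2*x + 2*z) dx ∧ dy + (-2*x + y) dx ∧ dz + (-x - y) dy ∧ dz

For a 1-form omega = sum_i f_i dx_i, the exterior derivative is
  d(omega) = sum_{i < j} (∂f_j/∂x_i - ∂f_i/∂x_j) dx_i ∧ dx_j.
  coefficient of dx ∧ dy: ∂f_2/∂x - ∂f_1/∂y = ∂(-x^2 + x*z + y*z)/∂x - ∂(z*(2*x - y))/∂y = -2*x + 2*z
  coefficient of dx ∧ dz: ∂f_3/∂x - ∂f_1/∂z = ∂(z + 3)/∂x - ∂(z*(2*x - y))/∂z = -2*x + y
  coefficient of dy ∧ dz: ∂f_3/∂y - ∂f_2/∂z = ∂(z + 3)/∂y - ∂(-x^2 + x*z + y*z)/∂z = -x - y
Assembling: d(omega) = (-2*x + 2*z) dx ∧ dy + (-2*x + y) dx ∧ dz + (-x - y) dy ∧ dz.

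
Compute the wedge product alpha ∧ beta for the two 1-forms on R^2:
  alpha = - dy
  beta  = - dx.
alpha ∧ beta = (-1) dx ∧ dy

Distribute the wedge, using dx_i ∧ dx_j = -dx_j ∧ dx_i and dx_i ∧ dx_i = 0. For each pair (i, j) with i < j, the coefficient of dx_i ∧ dx_j in alpha ∧ beta is (alpha_i * beta_j - alpha_j * beta_i). Collecting: alpha ∧ beta = (-1) dx ∧ dy.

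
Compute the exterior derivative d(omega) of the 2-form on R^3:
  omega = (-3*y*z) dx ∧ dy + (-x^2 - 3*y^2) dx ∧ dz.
d(omega) = (3*y) dx ∧ dy ∧ dz

For a 2-form omega = sum_{i<j} g_{ij} dx_i ∧ dx_j, the exterior derivative is
  d(omega) = sum_{i<j} d(g_{ij}) ∧ dx_i ∧ dx_j = sum_{i<j, k} (∂g_{ij}/∂x_k) dx_k ∧ dx_i ∧ dx_j.
Expand each term, using dx_k ∧ dx_i ∧ dx_j = sgn(permutation) dx_{(a)} ∧ dx_{(b)} ∧ dx_{(c)} with (a < b < c) sorted:
  d(-3*y*z) includes (∂/∂z)(-3*y*z) dz = (-3*y) dz, which multiplied by dx ∧ dy gives (-3*y) dx ∧ dy ∧ dz
  d(-x^2 - 3*y^2) includes (∂/∂y)(-x^2 - 3*y^2) dy = (-6*y) dy, which multiplied by dx ∧ dz gives (6*y) dx ∧ dy ∧ dz
Collecting like 3-forms: d(omega) = (3*y) dx ∧ dy ∧ dz.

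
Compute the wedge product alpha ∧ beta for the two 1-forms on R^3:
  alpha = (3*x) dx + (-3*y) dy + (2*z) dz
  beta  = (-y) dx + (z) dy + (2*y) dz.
alpha ∧ beta = (3*x*z - 3*y^2) dx ∧ dy + (2*y*(3*x + z)) dx ∧ dz + (-6*y^2 - 2*z^2) dy ∧ dz

Distribute the wedge, using dx_i ∧ dx_j = -dx_j ∧ dx_i and dx_i ∧ dx_i = 0. For each pair (i, j) with i < j, the coefficient of dx_i ∧ dx_j in alpha ∧ beta is (alpha_i * beta_j - alpha_j * beta_i). Collecting: alpha ∧ beta = (3*x*z - 3*y^2) dx ∧ dy + (2*y*(3*x + z)) dx ∧ dz + (-6*y^2 - 2*z^2) dy ∧ dz.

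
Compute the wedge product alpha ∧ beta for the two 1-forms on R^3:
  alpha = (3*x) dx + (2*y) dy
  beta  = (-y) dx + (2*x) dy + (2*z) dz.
alpha ∧ beta = (6*x^2 + 2*y^2) dx ∧ dy + (6*x*z) dx ∧ dz + (4*y*z) dy ∧ dz

Distribute the wedge, using dx_i ∧ dx_j = -dx_j ∧ dx_i and dx_i ∧ dx_i = 0. For each pair (i, j) with i < j, the coefficient of dx_i ∧ dx_j in alpha ∧ beta is (alpha_i * beta_j - alpha_j * beta_i). Collecting: alpha ∧ beta = (6*x^2 + 2*y^2) dx ∧ dy + (6*x*z) dx ∧ dz + (4*y*z) dy ∧ dz.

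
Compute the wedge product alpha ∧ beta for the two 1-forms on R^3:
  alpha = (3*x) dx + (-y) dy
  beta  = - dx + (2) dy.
alpha ∧ beta = (6*x - y) dx ∧ dy

Distribute the wedge, using dx_i ∧ dx_j = -dx_j ∧ dx_i and dx_i ∧ dx_i = 0. For each pair (i, j) with i < j, the coefficient of dx_i ∧ dx_j in alpha ∧ beta is (alpha_i * beta_j - alpha_j * beta_i). Collecting: alpha ∧ beta = (6*x - y) dx ∧ dy.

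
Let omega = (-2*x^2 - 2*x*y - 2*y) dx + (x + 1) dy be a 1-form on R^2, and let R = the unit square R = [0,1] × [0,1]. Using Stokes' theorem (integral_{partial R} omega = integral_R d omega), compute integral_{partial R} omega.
integral_(partial R) omega = 4

Stokes: integral_partial_R omega = integral_R d omega with d omega = (∂Q/∂x - ∂P/∂y) dx ∧ dy.
  ∂Q/∂x = 1
  ∂P/∂y = -2*x - 2
  integrand = ∂Q/∂x - ∂P/∂y = 2*x + 3.
Integrating over R: integral_0^1 integral_0^1 (2*x + 3) dx dy = 4.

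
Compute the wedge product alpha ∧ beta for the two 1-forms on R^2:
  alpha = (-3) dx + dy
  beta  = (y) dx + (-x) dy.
alpha ∧ beta = (3*x - y) dx ∧ dy

Distribute the wedge, using dx_i ∧ dx_j = -dx_j ∧ dx_i and dx_i ∧ dx_i = 0. For each pair (i, j) with i < j, the coefficient of dx_i ∧ dx_j in alpha ∧ beta is (alpha_i * beta_j - alpha_j * beta_i). Collecting: alpha ∧ beta = (3*x - y) dx ∧ dy.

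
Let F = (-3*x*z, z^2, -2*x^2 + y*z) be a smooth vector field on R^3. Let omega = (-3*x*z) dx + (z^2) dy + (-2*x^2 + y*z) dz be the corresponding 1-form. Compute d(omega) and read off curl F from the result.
d(omega) = (-z) dy ∧ dz + (x) dz ∧ dx + (0) dx ∧ dy; curl F = (-z, x, 0)

d omega = sum_{i<j} (∂f_j/∂x_i - ∂f_i/∂x_j) dx_i ∧ dx_j. Under the identification (dy ∧ dz, dz ∧ dx, dx ∧ dy) ↔ (e_x, e_y, e_z), the coefficients are exactly the components of curl F. Compute:
  ∂R/∂y - ∂Q/∂z = (z) - (2*z) = -z
  ∂P/∂z - ∂R/∂x = (-3*x) - (-4*x) = x
  ∂Q/∂x - ∂P/∂y = (0) - (0) = 0.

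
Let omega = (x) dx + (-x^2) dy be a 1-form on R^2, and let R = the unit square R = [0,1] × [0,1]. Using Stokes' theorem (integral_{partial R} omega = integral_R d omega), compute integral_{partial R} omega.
integral_(partial R) omega = -1

Stokes: integral_partial_R omega = integral_R d omega with d omega = (∂Q/∂x - ∂P/∂y) dx ∧ dy.
  ∂Q/∂x = -2*x
  ∂P/∂y = 0
  integrand = ∂Q/∂x - ∂P/∂y = -2*x.
Integrating over R: integral_0^1 integral_0^1 (-2*x) dx dy = -1.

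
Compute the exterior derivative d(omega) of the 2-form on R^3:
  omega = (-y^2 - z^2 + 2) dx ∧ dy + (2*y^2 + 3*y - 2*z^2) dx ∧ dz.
d(omega) = (-4*y - 2*z - 3) dx ∧ dy ∧ dz

For a 2-form omega = sum_{i<j} g_{ij} dx_i ∧ dx_j, the exterior derivative is
  d(omega) = sum_{i<j} d(g_{ij}) ∧ dx_i ∧ dx_j = sum_{i<j, k} (∂g_{ij}/∂x_k) dx_k ∧ dx_i ∧ dx_j.
Expand each term, using dx_k ∧ dx_i ∧ dx_j = sgn(permutation) dx_{(a)} ∧ dx_{(b)} ∧ dx_{(c)} with (a < b < c) sorted:
  d(-y^2 - z^2 + 2) includes (∂/∂z)(-y^2 - z^2 + 2) dz = (-2*z) dz, which multiplied by dx ∧ dy gives (-2*z) dx ∧ dy ∧ dz
  d(2*y^2 + 3*y - 2*z^2) includes (∂/∂y)(2*y^2 + 3*y - 2*z^2) dy = (4*y + 3) dy, which multiplied by dx ∧ dz gives (-4*y - 3) dx ∧ dy ∧ dz
Collecting like 3-forms: d(omega) = (-4*y - 2*z - 3) dx ∧ dy ∧ dz.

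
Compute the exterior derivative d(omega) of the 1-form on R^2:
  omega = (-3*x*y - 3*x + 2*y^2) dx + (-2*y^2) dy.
d(omega) = (3*x - 4*y) dx ∧ dy

For a 1-form omega = sum_i f_i dx_i, the exterior derivative is
  d(omega) = sum_{i < j} (∂f_j/∂x_i - ∂f_i/∂x_j) dx_i ∧ dx_j.
  coefficient of dx ∧ dy: ∂f_2/∂x - ∂f_1/∂y = ∂(-2*y^2)/∂x - ∂(-3*x*y - 3*x + 2*y^2)/∂y = 3*x - 4*y
Assembling: d(omega) = (3*x - 4*y) dx ∧ dy.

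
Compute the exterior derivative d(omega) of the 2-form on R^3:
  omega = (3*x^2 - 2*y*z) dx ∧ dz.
d(omega) = (2*z) dx ∧ dy ∧ dz

For a 2-form omega = sum_{i<j} g_{ij} dx_i ∧ dx_j, the exterior derivative is
  d(omega) = sum_{i<j} d(g_{ij}) ∧ dx_i ∧ dx_j = sum_{i<j, k} (∂g_{ij}/∂x_k) dx_k ∧ dx_i ∧ dx_j.
Expand each term, using dx_k ∧ dx_i ∧ dx_j = sgn(permutation) dx_{(a)} ∧ dx_{(b)} ∧ dx_{(c)} with (a < b < c) sorted:
  d(3*x^2 - 2*y*z) includes (∂/∂y)(3*x^2 - 2*y*z) dy = (-2*z) dy, which multiplied by dx ∧ dz gives (2*z) dx ∧ dy ∧ dz
Collecting like 3-forms: d(omega) = (2*z) dx ∧ dy ∧ dz.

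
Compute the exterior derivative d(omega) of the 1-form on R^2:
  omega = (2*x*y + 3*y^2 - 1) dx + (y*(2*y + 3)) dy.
d(omega) = (-2*x - 6*y) dx ∧ dy

For a 1-form omega = sum_i f_i dx_i, the exterior derivative is
  d(omega) = sum_{i < j} (∂f_j/∂x_i - ∂f_i/∂x_j) dx_i ∧ dx_j.
  coefficient of dx ∧ dy: ∂f_2/∂x - ∂f_1/∂y = ∂(y*(2*y + 3))/∂x - ∂(2*x*y + 3*y^2 - 1)/∂y = -2*x - 6*y
Assembling: d(omega) = (-2*x - 6*y) dx ∧ dy.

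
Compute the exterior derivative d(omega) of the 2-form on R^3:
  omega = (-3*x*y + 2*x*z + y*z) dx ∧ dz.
d(omega) = (3*x - z) dx ∧ dy ∧ dz

For a 2-form omega = sum_{i<j} g_{ij} dx_i ∧ dx_j, the exterior derivative is
  d(omega) = sum_{i<j} d(g_{ij}) ∧ dx_i ∧ dx_j = sum_{i<j, k} (∂g_{ij}/∂x_k) dx_k ∧ dx_i ∧ dx_j.
Expand each term, using dx_k ∧ dx_i ∧ dx_j = sgn(permutation) dx_{(a)} ∧ dx_{(b)} ∧ dx_{(c)} with (a < b < c) sorted:
  d(-3*x*y + 2*x*z + y*z) includes (∂/∂y)(-3*x*y + 2*x*z + y*z) dy = (-3*x + z) dy, which multiplied by dx ∧ dz gives (3*x - z) dx ∧ dy ∧ dz
Collecting like 3-forms: d(omega) = (3*x - z) dx ∧ dy ∧ dz.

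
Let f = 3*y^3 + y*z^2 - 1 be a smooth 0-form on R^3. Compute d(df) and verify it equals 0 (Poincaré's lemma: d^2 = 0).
d(df) = 0

Step 1: df = sum_i (∂f/∂x_i) dx_i = (0) dx + (9*y^2 + z^2) dy + (2*y*z) dz.
Step 2: Apply d again. Using the 1-form formula, the coefficient of dx ∧ dy in d(df) is ∂^2 f/∂x ∂y - ∂^2 f/∂y ∂x = (0) - (0) = 0 (equality of mixed partials for smooth f).
Similarly for dx ∧ dz and dy ∧ dz — all coefficients vanish. So d(df) = 0.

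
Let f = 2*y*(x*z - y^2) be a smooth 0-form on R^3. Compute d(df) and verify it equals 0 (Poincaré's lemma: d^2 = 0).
d(df) = 0

Step 1: df = sum_i (∂f/∂x_i) dx_i = (2*y*z) dx + (2*x*z - 6*y^2) dy + (2*x*y) dz.
Step 2: Apply d again. Using the 1-form formula, the coefficient of dx ∧ dy in d(df) is ∂^2 f/∂x ∂y - ∂^2 f/∂y ∂x = (2*z) - (2*z) = 0 (equality of mixed partials for smooth f).
Similarly for dx ∧ dz and dy ∧ dz — all coefficients vanish. So d(df) = 0.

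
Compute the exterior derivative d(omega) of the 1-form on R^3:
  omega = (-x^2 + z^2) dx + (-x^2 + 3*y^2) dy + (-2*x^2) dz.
d(omega) = (-2*x) dx ∧ dy + (-4*x - 2*z) dx ∧ dz

For a 1-form omega = sum_i f_i dx_i, the exterior derivative is
  d(omega) = sum_{i < j} (∂f_j/∂x_i - ∂f_i/∂x_j) dx_i ∧ dx_j.
  coefficient of dx ∧ dy: ∂f_2/∂x - ∂f_1/∂y = ∂(-x^2 + 3*y^2)/∂x - ∂(-x^2 + z^2)/∂y = -2*x
  coefficient of dx ∧ dz: ∂f_3/∂x - ∂f_1/∂z = ∂(-2*x^2)/∂x - ∂(-x^2 + z^2)/∂z = -4*x - 2*z
Assembling: d(omega) = (-2*x) dx ∧ dy + (-4*x - 2*z) dx ∧ dz.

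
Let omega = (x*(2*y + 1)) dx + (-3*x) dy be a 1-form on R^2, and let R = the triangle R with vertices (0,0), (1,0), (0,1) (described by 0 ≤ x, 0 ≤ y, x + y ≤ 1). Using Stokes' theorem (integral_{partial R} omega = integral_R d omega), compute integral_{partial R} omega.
integral_(partial R) omega = -11/6

Stokes: integral_partial_R omega = integral_R d omega with d omega = (∂Q/∂x - ∂P/∂y) dx ∧ dy.
  ∂Q/∂x = -3
  ∂P/∂y = 2*x
  integrand = ∂Q/∂x - ∂P/∂y = -2*x - 3.
Integrating over R: integral_0^1 integral_0^{1-x} (-2*x - 3) dy dx = -11/6.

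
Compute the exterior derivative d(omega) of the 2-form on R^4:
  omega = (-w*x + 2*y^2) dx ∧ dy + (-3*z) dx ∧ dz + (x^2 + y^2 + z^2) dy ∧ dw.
d(omega) = (x) dx ∧ dy ∧ dw + (-2*z) dy ∧ dz ∧ dw

For a 2-form omega = sum_{i<j} g_{ij} dx_i ∧ dx_j, the exterior derivative is
  d(omega) = sum_{i<j} d(g_{ij}) ∧ dx_i ∧ dx_j = sum_{i<j, k} (∂g_{ij}/∂x_k) dx_k ∧ dx_i ∧ dx_j.
Expand each term, using dx_k ∧ dx_i ∧ dx_j = sgn(permutation) dx_{(a)} ∧ dx_{(b)} ∧ dx_{(c)} with (a < b < c) sorted:
  d(-w*x + 2*y^2) includes (∂/∂w)(-w*x + 2*y^2) dw = (-x) dw, which multiplied by dx ∧ dy gives (-x) dx ∧ dy ∧ dw
  d(x^2 + y^2 + z^2) includes (∂/∂x)(x^2 + y^2 + z^2) dx = (2*x) dx, which multiplied by dy ∧ dw gives (2*x) dx ∧ dy ∧ dw
  d(x^2 + y^2 + z^2) includes (∂/∂z)(x^2 + y^2 + z^2) dz = (2*z) dz, which multiplied by dy ∧ dw gives (-2*z) dy ∧ dz ∧ dw
Collecting like 3-forms: d(omega) = (x) dx ∧ dy ∧ dw + (-2*z) dy ∧ dz ∧ dw.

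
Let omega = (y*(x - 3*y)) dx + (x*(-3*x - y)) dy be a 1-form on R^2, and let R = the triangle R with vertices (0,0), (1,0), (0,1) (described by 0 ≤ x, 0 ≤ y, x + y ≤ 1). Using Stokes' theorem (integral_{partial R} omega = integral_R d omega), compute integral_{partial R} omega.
integral_(partial R) omega = -1/3

Stokes: integral_partial_R omega = integral_R d omega with d omega = (∂Q/∂x - ∂P/∂y) dx ∧ dy.
  ∂Q/∂x = -6*x - y
  ∂P/∂y = x - 6*y
  integrand = ∂Q/∂x - ∂P/∂y = -7*x + 5*y.
Integrating over R: integral_0^1 integral_0^{1-x} (-7*x + 5*y) dy dx = -1/3.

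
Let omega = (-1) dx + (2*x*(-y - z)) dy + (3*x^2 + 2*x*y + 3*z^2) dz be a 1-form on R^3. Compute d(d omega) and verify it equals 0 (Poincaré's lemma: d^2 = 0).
d(d omega) = 0

Step 1: d omega = sum_{i<j} (∂f_j/∂x_i - ∂f_i/∂x_j) dx_i ∧ dx_j:
  coeff of dx ∧ dy: -2*y - 2*z
  coeff of dx ∧ dz: 6*x + 2*y
  coeff of dy ∧ dz: 4*x
Step 2: Apply d again to each 2-form coefficient. The only possible 3-form in R^3 is dx ∧ dy ∧ dz, with coefficient
  ∂(coeff of dy∧dz)/∂x - ∂(coeff of dx∧dz)/∂y + ∂(coeff of dx∧dy)/∂z
  = ∂/∂x (4*x) - ∂/∂y (6*x + 2*y) + ∂/∂z (-2*y - 2*z).
Each of these terms simplifies to sums of mixed partials that cancel in pairs. The result is 0 (by equality of mixed partials for smooth functions — Schwarz / Clairaut).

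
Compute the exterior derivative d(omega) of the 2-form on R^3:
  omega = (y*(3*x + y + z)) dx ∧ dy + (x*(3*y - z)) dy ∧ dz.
d(omega) = (4*y - z) dx ∧ dy ∧ dz

For a 2-form omega = sum_{i<j} g_{ij} dx_i ∧ dx_j, the exterior derivative is
  d(omega) = sum_{i<j} d(g_{ij}) ∧ dx_i ∧ dx_j = sum_{i<j, k} (∂g_{ij}/∂x_k) dx_k ∧ dx_i ∧ dx_j.
Expand each term, using dx_k ∧ dx_i ∧ dx_j = sgn(permutation) dx_{(a)} ∧ dx_{(b)} ∧ dx_{(c)} with (a < b < c) sorted:
  d(y*(3*x + y + z)) includes (∂/∂z)(y*(3*x + y + z)) dz = (y) dz, which multiplied by dx ∧ dy gives (y) dx ∧ dy ∧ dz
  d(x*(3*y - z)) includes (∂/∂x)(x*(3*y - z)) dx = (3*y - z) dx, which multiplied by dy ∧ dz gives (3*y - z) dx ∧ dy ∧ dz
Collecting like 3-forms: d(omega) = (4*y - z) dx ∧ dy ∧ dz.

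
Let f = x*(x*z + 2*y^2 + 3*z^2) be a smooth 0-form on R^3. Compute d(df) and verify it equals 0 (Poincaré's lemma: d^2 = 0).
d(df) = 0

Step 1: df = sum_i (∂f/∂x_i) dx_i = (2*x*z + 2*y^2 + 3*z^2) dx + (4*x*y) dy + (x*(x + 6*z)) dz.
Step 2: Apply d again. Using the 1-form formula, the coefficient of dx ∧ dy in d(df) is ∂^2 f/∂x ∂y - ∂^2 f/∂y ∂x = (4*y) - (4*y) = 0 (equality of mixed partials for smooth f).
Similarly for dx ∧ dz and dy ∧ dz — all coefficients vanish. So d(df) = 0.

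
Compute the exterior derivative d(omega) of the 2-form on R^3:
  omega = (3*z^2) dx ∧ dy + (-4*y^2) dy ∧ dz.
d(omega) = (6*z) dx ∧ dy ∧ dz

For a 2-form omega = sum_{i<j} g_{ij} dx_i ∧ dx_j, the exterior derivative is
  d(omega) = sum_{i<j} d(g_{ij}) ∧ dx_i ∧ dx_j = sum_{i<j, k} (∂g_{ij}/∂x_k) dx_k ∧ dx_i ∧ dx_j.
Expand each term, using dx_k ∧ dx_i ∧ dx_j = sgn(permutation) dx_{(a)} ∧ dx_{(b)} ∧ dx_{(c)} with (a < b < c) sorted:
  d(3*z^2) includes (∂/∂z)(3*z^2) dz = (6*z) dz, which multiplied by dx ∧ dy gives (6*z) dx ∧ dy ∧ dz
Collecting like 3-forms: d(omega) = (6*z) dx ∧ dy ∧ dz.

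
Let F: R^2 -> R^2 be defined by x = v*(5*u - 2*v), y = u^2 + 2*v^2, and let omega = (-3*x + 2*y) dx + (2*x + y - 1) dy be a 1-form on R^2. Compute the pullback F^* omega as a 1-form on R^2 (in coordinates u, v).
F^* omega = (2*u^3 + 30*u^2*v - 79*u*v^2 - 2*u + 50*v^3) du + (10*u^3 - 79*u^2*v + 150*u*v^2 - 48*v^3 - 4*v) dv

Using F^*(f dg) = (f ∘ F) d(g ∘ F), substitute each coordinate x_i by F_i(u, v) in f_i, and replace dx_i by d F_i = (∂F_i/∂u) du + (∂F_i/∂v) dv.
  For the x component: f_1(F) = 2*u^2 - 15*u*v + 10*v^2; d F_1 = (5*v) du + (5*u - 4*v) dv
  For the y component: f_2(F) = u^2 + 10*u*v - 2*v^2 - 1; d F_2 = (2*u) du + (4*v) dv
Combining and collecting du, dv coefficients:
  coeff of du: 2*u^3 + 30*u^2*v - 79*u*v^2 - 2*u + 50*v^3
  coeff of dv: 10*u^3 - 79*u^2*v + 150*u*v^2 - 48*v^3 - 4*v
F^* omega = (2*u^3 + 30*u^2*v - 79*u*v^2 - 2*u + 50*v^3) du + (10*u^3 - 79*u^2*v + 150*u*v^2 - 48*v^3 - 4*v) dv.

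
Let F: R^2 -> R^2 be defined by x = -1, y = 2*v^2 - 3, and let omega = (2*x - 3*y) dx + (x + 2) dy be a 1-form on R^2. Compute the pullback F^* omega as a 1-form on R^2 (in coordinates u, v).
F^* omega = (4*v) dv

Using F^*(f dg) = (f ∘ F) d(g ∘ F), substitute each coordinate x_i by F_i(u, v) in f_i, and replace dx_i by d F_i = (∂F_i/∂u) du + (∂F_i/∂v) dv.
  For the x component: f_1(F) = 7 - 6*v^2; d F_1 = (0) du + (0) dv
  For the y component: f_2(F) = 1; d F_2 = (0) du + (4*v) dv
Combining and collecting du, dv coefficients:
  coeff of du: 0
  coeff of dv: 4*v
F^* omega = (4*v) dv.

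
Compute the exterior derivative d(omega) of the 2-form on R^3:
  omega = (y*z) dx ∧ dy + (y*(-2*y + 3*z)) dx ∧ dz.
d(omega) = (5*y - 3*z) dx ∧ dy ∧ dz

For a 2-form omega = sum_{i<j} g_{ij} dx_i ∧ dx_j, the exterior derivative is
  d(omega) = sum_{i<j} d(g_{ij}) ∧ dx_i ∧ dx_j = sum_{i<j, k} (∂g_{ij}/∂x_k) dx_k ∧ dx_i ∧ dx_j.
Expand each term, using dx_k ∧ dx_i ∧ dx_j = sgn(permutation) dx_{(a)} ∧ dx_{(b)} ∧ dx_{(c)} with (a < b < c) sorted:
  d(y*z) includes (∂/∂z)(y*z) dz = (y) dz, which multiplied by dx ∧ dy gives (y) dx ∧ dy ∧ dz
  d(y*(-2*y + 3*z)) includes (∂/∂y)(y*(-2*y + 3*z)) dy = (-4*y + 3*z) dy, which multiplied by dx ∧ dz gives (4*y - 3*z) dx ∧ dy ∧ dz
Collecting like 3-forms: d(omega) = (5*y - 3*z) dx ∧ dy ∧ dz.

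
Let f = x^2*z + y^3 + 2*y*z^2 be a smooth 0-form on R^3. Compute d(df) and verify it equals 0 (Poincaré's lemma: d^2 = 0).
d(df) = 0

Step 1: df = sum_i (∂f/∂x_i) dx_i = (2*x*z) dx + (3*y^2 + 2*z^2) dy + (x^2 + 4*y*z) dz.
Step 2: Apply d again. Using the 1-form formula, the coefficient of dx ∧ dy in d(df) is ∂^2 f/∂x ∂y - ∂^2 f/∂y ∂x = (0) - (0) = 0 (equality of mixed partials for smooth f).
Similarly for dx ∧ dz and dy ∧ dz — all coefficients vanish. So d(df) = 0.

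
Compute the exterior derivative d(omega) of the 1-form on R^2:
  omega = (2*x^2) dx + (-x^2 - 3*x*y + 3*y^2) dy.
d(omega) = (-2*x - 3*y) dx ∧ dy

For a 1-form omega = sum_i f_i dx_i, the exterior derivative is
  d(omega) = sum_{i < j} (∂f_j/∂x_i - ∂f_i/∂x_j) dx_i ∧ dx_j.
  coefficient of dx ∧ dy: ∂f_2/∂x - ∂f_1/∂y = ∂(-x^2 - 3*x*y + 3*y^2)/∂x - ∂(2*x^2)/∂y = -2*x - 3*y
Assembling: d(omega) = (-2*x - 3*y) dx ∧ dy.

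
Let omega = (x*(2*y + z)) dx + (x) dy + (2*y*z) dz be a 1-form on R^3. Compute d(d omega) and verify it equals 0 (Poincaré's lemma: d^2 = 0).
d(d omega) = 0

Step 1: d omega = sum_{i<j} (∂f_j/∂x_i - ∂f_i/∂x_j) dx_i ∧ dx_j:
  coeff of dx ∧ dy: 1 - 2*x
  coeff of dx ∧ dz: -x
  coeff of dy ∧ dz: 2*z
Step 2: Apply d again to each 2-form coefficient. The only possible 3-form in R^3 is dx ∧ dy ∧ dz, with coefficient
  ∂(coeff of dy∧dz)/∂x - ∂(coeff of dx∧dz)/∂y + ∂(coeff of dx∧dy)/∂z
  = ∂/∂x (2*z) - ∂/∂y (-x) + ∂/∂z (1 - 2*x).
Each of these terms simplifies to sums of mixed partials that cancel in pairs. The result is 0 (by equality of mixed partials for smooth functions — Schwarz / Clairaut).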